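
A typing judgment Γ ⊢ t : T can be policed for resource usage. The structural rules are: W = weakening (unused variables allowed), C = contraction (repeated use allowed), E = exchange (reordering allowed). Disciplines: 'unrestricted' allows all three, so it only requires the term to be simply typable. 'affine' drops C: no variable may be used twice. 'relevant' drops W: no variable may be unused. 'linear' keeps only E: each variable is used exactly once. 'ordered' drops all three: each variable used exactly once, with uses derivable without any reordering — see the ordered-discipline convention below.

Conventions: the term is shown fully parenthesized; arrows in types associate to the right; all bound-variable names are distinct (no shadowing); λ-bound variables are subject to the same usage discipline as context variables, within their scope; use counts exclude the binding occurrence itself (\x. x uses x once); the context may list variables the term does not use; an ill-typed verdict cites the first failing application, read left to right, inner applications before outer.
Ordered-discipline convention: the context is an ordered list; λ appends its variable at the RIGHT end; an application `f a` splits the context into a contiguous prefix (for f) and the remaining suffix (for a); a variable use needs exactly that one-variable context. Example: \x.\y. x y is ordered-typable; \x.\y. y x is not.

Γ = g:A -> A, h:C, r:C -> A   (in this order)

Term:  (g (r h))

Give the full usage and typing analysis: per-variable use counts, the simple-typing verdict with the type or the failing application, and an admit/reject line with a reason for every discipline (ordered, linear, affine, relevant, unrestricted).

use counts: g: 1×, h: 1×, r: 1×
order of uses: g, r, h
typing: well-typed — term : A
ordered: ✗, needs exchange: uses follow g, r, h
linear: ✓, each of g, h, r used exactly once
affine: ✓, none of g, h, r used more than once
relevant: ✓, none of g, h, r goes unused
unrestricted: ✓, well-typed at A; no restrictions here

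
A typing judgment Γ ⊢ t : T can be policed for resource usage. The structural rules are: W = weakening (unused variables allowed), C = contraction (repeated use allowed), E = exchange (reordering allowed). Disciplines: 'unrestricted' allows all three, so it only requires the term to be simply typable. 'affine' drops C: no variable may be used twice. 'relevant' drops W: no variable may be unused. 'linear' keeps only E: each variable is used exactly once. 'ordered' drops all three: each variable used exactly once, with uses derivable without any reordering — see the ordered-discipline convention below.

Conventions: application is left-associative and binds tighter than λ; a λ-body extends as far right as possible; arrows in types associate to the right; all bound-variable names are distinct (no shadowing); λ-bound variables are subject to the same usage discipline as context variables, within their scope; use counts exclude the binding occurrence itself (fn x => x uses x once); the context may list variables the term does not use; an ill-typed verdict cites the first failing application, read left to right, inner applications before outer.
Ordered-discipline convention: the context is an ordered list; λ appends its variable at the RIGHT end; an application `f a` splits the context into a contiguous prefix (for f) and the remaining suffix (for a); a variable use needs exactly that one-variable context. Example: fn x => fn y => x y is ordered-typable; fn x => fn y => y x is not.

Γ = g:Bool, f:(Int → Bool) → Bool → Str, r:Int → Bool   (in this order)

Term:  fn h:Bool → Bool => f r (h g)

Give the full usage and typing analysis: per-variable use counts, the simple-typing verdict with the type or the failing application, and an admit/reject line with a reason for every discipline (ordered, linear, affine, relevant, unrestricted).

usage: g: 1×, f: 1×, r: 1×, h [bound]: 1×
left-to-right use order: f, r, h, g
typing: the term checks, with type (Bool → Bool) → Str
ordered ✗ (use order f, r, h, g needs exchange)
linear ✓ (g, f, r, h: one use apiece)
affine ✓ (no duplicate uses among g, f, r, h)
relevant ✓ (g, f, r, h: all used, weakening unneeded)
unrestricted ✓ (type-checks ((Bool → Bool) → Str) and nothing is barred)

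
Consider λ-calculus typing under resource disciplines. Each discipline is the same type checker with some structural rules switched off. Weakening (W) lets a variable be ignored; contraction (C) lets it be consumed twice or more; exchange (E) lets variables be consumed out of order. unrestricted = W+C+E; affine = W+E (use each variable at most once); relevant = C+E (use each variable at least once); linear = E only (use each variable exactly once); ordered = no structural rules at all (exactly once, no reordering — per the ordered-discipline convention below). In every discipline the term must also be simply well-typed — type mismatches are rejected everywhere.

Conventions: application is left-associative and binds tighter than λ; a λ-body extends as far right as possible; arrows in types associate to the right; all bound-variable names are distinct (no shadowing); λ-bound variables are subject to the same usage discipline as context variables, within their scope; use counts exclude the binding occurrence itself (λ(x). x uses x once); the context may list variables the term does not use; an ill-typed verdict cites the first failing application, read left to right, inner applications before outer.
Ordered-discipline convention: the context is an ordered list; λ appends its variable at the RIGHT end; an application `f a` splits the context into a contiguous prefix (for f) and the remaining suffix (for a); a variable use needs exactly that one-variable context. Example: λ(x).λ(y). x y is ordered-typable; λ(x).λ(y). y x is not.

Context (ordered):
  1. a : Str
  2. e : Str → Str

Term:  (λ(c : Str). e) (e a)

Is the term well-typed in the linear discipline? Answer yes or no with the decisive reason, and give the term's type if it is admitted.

no — needs contraction — e ×2; c never used (weakening)
counts: a: 1×, e: 2×, c (bound): 0×
use order (left to right): e, e, a
typing: the term checks, with type Str → Str
across the five disciplines: ordered ✗ · linear ✗ · affine ✗ · relevant ✗ · unrestricted ✓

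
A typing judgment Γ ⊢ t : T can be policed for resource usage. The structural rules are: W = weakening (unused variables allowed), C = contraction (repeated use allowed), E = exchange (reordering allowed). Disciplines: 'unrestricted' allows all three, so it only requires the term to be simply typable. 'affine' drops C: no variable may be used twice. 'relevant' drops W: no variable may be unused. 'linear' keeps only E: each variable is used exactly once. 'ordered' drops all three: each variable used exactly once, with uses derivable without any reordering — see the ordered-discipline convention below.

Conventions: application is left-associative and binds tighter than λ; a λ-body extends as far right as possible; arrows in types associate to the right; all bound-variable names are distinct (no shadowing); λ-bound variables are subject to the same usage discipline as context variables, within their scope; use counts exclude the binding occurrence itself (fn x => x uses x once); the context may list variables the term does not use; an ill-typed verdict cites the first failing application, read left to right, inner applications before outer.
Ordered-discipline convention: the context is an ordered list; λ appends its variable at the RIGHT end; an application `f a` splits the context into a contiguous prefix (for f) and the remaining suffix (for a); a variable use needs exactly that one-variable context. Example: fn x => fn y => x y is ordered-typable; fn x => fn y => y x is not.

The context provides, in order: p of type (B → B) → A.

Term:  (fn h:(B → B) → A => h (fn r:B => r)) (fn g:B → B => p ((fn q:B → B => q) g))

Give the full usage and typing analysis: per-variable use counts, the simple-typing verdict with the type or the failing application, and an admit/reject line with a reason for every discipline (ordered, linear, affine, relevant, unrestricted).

counts: p ×1, h [bound] ×1, r [bound] ×1, g [bound] ×1, q [bound] ×1
left-to-right use order: h, r, p, q, g
typing: ✓ — A
ordered ✓ (one use each (p, h, r, g, q); ordered split holds)
linear ✓ (each of p, h, r, g, q used exactly once)
affine ✓ (p, h, r, g, q: no repeats, contraction unneeded)
relevant ✓ (none of p, h, r, g, q goes unused)
unrestricted ✓ (typability at A is all that's needed)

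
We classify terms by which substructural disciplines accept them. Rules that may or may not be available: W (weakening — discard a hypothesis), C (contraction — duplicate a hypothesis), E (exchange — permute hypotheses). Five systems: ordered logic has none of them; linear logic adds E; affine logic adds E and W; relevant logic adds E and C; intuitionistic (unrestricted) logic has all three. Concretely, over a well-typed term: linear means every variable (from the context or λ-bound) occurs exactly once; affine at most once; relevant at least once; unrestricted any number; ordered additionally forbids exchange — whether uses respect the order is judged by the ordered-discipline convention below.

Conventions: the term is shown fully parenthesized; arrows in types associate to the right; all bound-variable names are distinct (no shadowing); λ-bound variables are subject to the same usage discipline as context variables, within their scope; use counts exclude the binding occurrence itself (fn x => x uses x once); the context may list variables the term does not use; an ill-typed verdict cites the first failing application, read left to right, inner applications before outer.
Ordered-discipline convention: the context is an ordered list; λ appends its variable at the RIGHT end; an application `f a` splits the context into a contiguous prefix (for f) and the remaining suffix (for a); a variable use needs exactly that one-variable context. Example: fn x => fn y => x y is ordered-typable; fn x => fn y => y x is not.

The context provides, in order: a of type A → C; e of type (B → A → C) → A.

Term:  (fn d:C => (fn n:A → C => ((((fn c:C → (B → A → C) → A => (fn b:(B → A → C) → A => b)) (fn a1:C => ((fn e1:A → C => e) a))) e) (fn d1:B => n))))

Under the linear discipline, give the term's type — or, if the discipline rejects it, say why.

not well-typed under linear — repeated use of e ×2; d, c, a1, e1, d1 left unused
counts: a=1; e=2; d (λ-bound)=0; n (λ-bound)=1; c (λ-bound)=0; b (λ-bound)=1; a1 (λ-bound)=0; e1 (λ-bound)=0; d1 (λ-bound)=0
left-to-right use order: b, e, a, e, n
typing: the term checks, with type C → (A → C) → A
per-discipline verdicts: ordered ✗, linear ✗, affine ✗, relevant ✗, unrestricted ✓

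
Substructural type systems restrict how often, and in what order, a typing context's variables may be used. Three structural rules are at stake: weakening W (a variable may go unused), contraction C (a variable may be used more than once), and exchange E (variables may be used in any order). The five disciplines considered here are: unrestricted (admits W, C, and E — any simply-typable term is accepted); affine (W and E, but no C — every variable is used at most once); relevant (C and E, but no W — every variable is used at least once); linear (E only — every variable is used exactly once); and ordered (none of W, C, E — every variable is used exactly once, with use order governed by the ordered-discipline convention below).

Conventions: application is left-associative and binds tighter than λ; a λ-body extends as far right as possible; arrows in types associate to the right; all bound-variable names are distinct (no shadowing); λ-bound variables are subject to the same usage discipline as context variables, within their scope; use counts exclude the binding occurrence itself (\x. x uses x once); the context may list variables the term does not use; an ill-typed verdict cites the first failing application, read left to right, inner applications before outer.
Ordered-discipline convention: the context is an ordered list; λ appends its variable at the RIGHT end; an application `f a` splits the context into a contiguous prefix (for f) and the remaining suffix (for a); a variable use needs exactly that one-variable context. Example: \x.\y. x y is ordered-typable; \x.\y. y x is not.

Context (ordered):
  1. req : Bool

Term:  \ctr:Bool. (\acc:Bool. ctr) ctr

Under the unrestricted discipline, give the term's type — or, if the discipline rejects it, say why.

term : Bool → Bool
counts: req: 0; ctr [bound]: 2; acc [bound]: 0
left-to-right use order: ctr, ctr
typing: ✓ — Bool → Bool
summary: ordered ✗; linear ✗; affine ✗; relevant ✗; unrestricted ✓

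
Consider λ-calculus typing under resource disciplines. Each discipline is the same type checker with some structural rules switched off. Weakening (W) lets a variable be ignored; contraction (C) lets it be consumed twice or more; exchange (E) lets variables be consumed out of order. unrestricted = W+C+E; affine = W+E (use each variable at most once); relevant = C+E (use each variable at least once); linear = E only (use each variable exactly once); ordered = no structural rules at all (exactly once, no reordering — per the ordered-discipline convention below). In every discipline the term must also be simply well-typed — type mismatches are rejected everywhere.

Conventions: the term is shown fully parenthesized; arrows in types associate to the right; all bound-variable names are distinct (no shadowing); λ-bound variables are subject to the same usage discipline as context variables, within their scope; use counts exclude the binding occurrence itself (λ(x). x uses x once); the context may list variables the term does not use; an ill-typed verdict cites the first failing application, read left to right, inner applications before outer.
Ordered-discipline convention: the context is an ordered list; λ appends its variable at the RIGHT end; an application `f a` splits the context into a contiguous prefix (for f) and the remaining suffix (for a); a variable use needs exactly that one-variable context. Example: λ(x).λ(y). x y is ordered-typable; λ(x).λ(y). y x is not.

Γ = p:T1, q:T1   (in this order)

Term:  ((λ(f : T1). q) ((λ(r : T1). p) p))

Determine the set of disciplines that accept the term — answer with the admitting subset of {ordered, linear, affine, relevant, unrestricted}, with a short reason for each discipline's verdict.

accepted by: unrestricted
counts: p ×2, q ×1, f [bound] ×0, r [bound] ×0
order of uses: q, p, p
typing: well-typed at T1
ordered ✗ (uses contraction: p ×2; f, r never used (weakening))
linear ✗ (uses contraction: p ×2; f, r never used (weakening))
affine ✗ (uses contraction: p ×2)
relevant ✗ (f, r never used (weakening))
unrestricted ✓ (well-typed at T1; no restrictions here)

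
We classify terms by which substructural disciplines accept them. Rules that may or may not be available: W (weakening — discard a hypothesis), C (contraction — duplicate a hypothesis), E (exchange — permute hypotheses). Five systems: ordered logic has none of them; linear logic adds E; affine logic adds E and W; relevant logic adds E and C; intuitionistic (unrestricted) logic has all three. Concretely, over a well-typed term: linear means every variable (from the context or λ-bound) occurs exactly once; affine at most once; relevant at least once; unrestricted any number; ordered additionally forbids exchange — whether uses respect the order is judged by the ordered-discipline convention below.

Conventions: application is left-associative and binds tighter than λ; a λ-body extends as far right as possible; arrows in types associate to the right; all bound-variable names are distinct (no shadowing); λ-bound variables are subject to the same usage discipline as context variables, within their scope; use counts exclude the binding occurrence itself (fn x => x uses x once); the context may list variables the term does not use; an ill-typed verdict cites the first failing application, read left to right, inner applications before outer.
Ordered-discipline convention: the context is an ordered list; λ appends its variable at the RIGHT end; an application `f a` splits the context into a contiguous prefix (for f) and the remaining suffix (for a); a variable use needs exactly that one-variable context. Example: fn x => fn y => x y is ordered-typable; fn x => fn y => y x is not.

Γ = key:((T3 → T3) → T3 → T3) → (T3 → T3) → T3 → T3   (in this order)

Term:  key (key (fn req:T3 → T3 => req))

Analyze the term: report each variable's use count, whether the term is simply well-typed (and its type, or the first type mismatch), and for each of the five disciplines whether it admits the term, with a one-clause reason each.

variable uses: key=2, req (λ-bound)=1
order of uses: key, key, req
typing: well-typed — term : (T3 → T3) → T3 → T3
ordered: ✗, key ×2 used more than once (contraction)
linear: ✗, key ×2 used more than once (contraction)
affine: ✗, key ×2 used more than once (contraction)
relevant: ✓, every one of key, req appears
unrestricted: ✓, type-checks ((T3 → T3) → T3 → T3) and nothing is barred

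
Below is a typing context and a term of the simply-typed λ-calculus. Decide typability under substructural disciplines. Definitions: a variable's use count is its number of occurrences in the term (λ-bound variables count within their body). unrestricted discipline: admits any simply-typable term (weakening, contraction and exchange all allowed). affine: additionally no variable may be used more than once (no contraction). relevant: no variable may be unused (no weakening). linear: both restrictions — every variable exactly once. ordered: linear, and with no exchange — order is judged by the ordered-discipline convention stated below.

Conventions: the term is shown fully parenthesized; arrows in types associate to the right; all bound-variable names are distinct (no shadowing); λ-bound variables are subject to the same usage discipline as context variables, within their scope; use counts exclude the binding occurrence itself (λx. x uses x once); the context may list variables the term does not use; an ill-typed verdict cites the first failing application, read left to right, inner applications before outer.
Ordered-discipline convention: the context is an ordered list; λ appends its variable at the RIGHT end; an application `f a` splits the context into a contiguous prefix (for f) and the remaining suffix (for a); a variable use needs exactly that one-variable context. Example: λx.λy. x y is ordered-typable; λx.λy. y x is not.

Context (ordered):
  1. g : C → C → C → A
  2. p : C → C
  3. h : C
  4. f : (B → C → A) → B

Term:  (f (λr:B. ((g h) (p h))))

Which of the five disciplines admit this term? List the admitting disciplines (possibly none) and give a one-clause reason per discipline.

admitted in: unrestricted
use counts: g ×1; p ×1; h ×2; f ×1; r (bound) ×0
use order (left to right): f, g, h, p, h
typing: ✓ — B
ordered: ✗, uses contraction: h ×2; needs weakening: r unused
linear: ✗, uses contraction: h ×2; needs weakening: r unused
affine: ✗, uses contraction: h ×2
relevant: ✗, needs weakening: r unused
unrestricted: ✓, typability at B is all that's needed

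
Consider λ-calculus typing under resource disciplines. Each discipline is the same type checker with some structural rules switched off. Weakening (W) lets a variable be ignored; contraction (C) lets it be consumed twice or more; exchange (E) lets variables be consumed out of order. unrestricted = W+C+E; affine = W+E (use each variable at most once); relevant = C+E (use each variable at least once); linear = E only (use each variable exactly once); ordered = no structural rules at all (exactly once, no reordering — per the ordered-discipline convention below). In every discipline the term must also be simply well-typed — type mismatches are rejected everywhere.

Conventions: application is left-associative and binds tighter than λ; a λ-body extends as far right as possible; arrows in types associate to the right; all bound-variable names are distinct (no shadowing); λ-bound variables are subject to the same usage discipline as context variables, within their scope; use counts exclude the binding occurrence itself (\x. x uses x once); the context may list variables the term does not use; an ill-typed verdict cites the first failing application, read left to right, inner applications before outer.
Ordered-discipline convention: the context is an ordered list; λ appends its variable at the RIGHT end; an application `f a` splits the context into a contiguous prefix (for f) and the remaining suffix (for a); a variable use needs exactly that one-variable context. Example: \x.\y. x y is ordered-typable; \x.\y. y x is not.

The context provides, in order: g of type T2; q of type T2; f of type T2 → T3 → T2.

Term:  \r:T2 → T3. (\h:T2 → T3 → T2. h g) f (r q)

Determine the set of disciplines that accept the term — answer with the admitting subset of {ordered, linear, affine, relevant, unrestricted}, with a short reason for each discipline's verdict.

admitting disciplines: linear, affine, relevant, unrestricted
counts: g=1, q=1, f=1, r (λ-bound)=1, h (λ-bound)=1
use order (left to right): h, g, f, r, q
typing: well-typed — term : (T2 → T3) → T2
ordered ✗ (needs exchange: uses follow h, g, f, r, q)
linear ✓ (exactly-once usage across g, q, f, r, h)
affine ✓ (at most one use each (g, q, f, r, h))
relevant ✓ (at least one use each (g, q, f, r, h))
unrestricted ✓ (well-typed at (T2 → T3) → T2; no restrictions here)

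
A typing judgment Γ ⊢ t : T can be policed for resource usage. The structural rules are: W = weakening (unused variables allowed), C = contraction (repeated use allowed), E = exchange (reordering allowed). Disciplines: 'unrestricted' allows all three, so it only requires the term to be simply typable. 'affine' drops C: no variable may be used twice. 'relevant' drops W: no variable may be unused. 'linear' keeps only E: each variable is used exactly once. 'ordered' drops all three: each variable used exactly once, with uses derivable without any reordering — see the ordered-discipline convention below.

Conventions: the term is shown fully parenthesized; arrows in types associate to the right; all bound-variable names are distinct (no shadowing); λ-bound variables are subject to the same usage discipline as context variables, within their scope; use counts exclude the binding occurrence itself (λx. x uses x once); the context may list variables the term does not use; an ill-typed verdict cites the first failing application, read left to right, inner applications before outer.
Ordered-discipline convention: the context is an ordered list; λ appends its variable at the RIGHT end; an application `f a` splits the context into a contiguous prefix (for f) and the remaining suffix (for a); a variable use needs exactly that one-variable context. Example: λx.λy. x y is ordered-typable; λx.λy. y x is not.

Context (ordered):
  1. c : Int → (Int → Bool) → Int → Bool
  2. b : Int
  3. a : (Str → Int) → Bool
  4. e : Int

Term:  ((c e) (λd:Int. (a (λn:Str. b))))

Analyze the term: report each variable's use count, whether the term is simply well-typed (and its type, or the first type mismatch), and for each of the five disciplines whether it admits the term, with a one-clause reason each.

use counts: c ×1; b ×1; a ×1; e ×1; d (λ-bound) ×0; n (λ-bound) ×0
left-to-right use order: c, e, a, b
typing: well-typed — term : Int → Bool
ordered: ✗, unused: d, n — weakening required
linear: ✗, unused: d, n — weakening required
affine: ✓, no duplicate uses among c, b, a, e, d, n
relevant: ✗, unused: d, n — weakening required
unrestricted: ✓, simply typable at Int → Bool; W, C, E all held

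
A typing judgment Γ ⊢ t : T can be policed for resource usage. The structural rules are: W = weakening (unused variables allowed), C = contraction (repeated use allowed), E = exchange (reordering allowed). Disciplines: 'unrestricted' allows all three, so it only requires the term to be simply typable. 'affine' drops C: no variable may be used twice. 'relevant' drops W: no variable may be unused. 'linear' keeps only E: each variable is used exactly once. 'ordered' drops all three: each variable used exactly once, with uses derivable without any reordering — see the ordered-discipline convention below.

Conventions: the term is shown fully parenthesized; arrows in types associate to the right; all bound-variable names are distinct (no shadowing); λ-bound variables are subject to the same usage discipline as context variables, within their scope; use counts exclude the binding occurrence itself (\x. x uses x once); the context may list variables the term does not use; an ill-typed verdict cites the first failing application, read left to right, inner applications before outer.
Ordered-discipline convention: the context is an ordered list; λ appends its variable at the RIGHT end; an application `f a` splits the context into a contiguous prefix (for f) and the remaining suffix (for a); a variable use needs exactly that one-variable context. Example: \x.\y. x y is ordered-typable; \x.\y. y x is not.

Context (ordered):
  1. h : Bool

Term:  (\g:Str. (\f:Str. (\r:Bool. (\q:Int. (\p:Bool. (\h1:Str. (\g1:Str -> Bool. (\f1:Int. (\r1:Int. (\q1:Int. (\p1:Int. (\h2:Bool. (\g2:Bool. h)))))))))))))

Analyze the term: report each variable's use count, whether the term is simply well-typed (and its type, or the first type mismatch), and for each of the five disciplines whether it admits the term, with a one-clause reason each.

use counts: h ×1; g (λ-bound) ×0; f (λ-bound) ×0; r (λ-bound) ×0; q (λ-bound) ×0; p (λ-bound) ×0; h1 (λ-bound) ×0; g1 (λ-bound) ×0; f1 (λ-bound) ×0; r1 (λ-bound) ×0; q1 (λ-bound) ×0; p1 (λ-bound) ×0; h2 (λ-bound) ×0; g2 (λ-bound) ×0
use order (left to right): h
typing: the term checks, with type Str -> Str -> Bool -> Int -> Bool -> Str -> (Str -> Bool) -> Int -> Int -> Int -> Int -> Bool -> Bool -> Bool
ordered: ✗ — needs weakening: g, f, r, q, p, h1, g1, f1, r1, q1, p1, h2, g2 unused
linear: ✗ — needs weakening: g, f, r, q, p, h1, g1, f1, r1, q1, p1, h2, g2 unused
affine: ✓ — no duplicate uses among h, g, f, r, q, p, h1, g1, f1, r1, q1, p1, h2, g2
relevant: ✗ — needs weakening: g, f, r, q, p, h1, g1, f1, r1, q1, p1, h2, g2 unused
unrestricted: ✓ — type-checks (Str -> Str -> Bool -> Int -> Bool -> Str -> (Str -> Bool) -> Int -> Int -> Int -> Int -> Bool -> Bool -> Bool) and nothing is barred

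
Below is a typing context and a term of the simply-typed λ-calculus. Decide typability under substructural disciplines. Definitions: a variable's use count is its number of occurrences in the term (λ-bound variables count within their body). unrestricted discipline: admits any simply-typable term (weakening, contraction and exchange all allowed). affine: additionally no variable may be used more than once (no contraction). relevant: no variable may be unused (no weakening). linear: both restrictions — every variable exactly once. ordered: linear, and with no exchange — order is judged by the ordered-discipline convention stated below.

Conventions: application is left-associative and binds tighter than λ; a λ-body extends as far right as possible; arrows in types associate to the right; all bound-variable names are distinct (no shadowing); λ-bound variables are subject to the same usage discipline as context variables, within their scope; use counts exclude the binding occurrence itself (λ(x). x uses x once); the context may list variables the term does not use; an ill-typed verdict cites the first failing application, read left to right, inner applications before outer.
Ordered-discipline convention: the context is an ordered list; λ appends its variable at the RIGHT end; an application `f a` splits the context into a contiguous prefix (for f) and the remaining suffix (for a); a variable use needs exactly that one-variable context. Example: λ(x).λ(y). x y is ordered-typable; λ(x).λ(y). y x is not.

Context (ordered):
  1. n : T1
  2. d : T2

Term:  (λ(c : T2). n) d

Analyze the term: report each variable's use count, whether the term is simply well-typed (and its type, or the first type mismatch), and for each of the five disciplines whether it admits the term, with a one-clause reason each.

variable uses: n: 1×, d: 1×, c [bound]: 0×
order of uses: n, d
typing: ✓ — T1
ordered: ✗, c left unused
linear: ✗, c left unused
affine: ✓, none of n, d, c used more than once
relevant: ✗, c left unused
unrestricted: ✓, simply typable at T1; W, C, E all held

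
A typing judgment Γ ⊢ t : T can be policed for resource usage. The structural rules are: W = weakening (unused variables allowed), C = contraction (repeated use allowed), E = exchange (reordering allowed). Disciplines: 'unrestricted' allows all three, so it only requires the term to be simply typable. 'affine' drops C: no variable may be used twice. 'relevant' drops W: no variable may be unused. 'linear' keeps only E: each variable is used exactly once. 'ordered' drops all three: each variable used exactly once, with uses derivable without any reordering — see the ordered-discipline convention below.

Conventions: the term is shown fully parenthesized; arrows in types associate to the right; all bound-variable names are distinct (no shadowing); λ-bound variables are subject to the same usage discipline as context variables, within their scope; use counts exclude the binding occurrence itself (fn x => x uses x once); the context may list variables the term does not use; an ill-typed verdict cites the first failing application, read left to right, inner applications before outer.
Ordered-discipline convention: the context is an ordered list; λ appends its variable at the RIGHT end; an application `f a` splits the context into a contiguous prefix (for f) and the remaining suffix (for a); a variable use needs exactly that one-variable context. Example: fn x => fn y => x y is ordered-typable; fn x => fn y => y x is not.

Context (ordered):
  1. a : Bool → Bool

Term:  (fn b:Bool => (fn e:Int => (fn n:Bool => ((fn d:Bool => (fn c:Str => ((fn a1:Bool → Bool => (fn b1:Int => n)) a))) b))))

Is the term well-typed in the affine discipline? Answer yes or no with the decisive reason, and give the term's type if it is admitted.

yes — at most one use each (a, b, e, n, d, c, a1, b1); term : Bool → Int → Bool → Str → Int → Bool
counts: a: 1×, b [bound]: 1×, e [bound]: 0×, n [bound]: 1×, d [bound]: 0×, c [bound]: 0×, a1 [bound]: 0×, b1 [bound]: 0×
use order (left to right): n, a, b
typing: ✓ — Bool → Int → Bool → Str → Int → Bool
across the five disciplines: ordered ✗ · linear ✗ · affine ✓ · relevant ✗ · unrestricted ✓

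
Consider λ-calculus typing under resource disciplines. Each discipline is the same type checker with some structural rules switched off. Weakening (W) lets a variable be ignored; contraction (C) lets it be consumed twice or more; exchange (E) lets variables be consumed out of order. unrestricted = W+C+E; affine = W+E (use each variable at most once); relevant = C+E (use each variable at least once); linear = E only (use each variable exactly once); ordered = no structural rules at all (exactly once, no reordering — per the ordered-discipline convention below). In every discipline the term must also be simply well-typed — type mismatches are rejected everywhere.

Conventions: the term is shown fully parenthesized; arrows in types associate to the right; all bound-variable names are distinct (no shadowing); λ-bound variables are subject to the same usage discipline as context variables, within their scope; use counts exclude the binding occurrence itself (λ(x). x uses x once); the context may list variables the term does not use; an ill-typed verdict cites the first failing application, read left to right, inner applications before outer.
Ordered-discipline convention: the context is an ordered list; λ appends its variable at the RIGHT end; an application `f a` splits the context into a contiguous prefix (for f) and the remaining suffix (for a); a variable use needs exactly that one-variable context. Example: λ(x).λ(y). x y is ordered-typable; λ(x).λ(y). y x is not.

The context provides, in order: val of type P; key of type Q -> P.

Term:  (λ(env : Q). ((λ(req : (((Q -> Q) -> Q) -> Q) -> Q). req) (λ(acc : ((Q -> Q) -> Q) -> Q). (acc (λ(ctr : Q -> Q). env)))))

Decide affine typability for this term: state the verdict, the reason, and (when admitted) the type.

yes — no duplicate uses among val, key, env, req, acc, ctr; term : Q -> (((Q -> Q) -> Q) -> Q) -> Q
use counts: val ×0; key ×0; env [bound] ×1; req [bound] ×1; acc [bound] ×1; ctr [bound] ×0
use order (left to right): req, acc, env
typing: well-typed — term : Q -> (((Q -> Q) -> Q) -> Q) -> Q
all disciplines: ordered ✗; linear ✗; affine ✓; relevant ✗; unrestricted ✓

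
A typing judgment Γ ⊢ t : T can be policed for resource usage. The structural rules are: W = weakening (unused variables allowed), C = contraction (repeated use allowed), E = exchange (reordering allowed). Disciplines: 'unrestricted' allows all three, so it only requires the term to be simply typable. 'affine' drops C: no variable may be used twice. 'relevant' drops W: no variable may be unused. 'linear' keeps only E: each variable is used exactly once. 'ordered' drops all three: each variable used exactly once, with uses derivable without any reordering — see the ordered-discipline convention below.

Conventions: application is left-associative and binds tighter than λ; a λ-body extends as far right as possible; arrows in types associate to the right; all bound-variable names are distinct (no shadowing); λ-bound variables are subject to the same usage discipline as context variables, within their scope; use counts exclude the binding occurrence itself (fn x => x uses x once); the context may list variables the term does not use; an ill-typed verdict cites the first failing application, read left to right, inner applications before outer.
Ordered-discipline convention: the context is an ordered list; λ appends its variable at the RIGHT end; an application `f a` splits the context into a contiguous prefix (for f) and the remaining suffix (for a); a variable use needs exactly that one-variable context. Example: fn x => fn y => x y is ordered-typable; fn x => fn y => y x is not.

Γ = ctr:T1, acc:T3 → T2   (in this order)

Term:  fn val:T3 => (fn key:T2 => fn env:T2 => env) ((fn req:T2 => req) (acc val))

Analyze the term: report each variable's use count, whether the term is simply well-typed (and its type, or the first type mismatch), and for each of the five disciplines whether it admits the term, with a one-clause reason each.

use counts: ctr=0; acc=1; val (λ-bound)=1; key (λ-bound)=0; env (λ-bound)=1; req (λ-bound)=1
order of uses: env, req, acc, val
typing: well-typed at T3 → T2 → T2
ordered ✗ (ctr, key left unused)
linear ✗ (ctr, key left unused)
affine ✓ (no duplicate uses among ctr, acc, val, key, env, req)
relevant ✗ (ctr, key left unused)
unrestricted ✓ (type-checks (T3 → T2 → T2) and nothing is barred)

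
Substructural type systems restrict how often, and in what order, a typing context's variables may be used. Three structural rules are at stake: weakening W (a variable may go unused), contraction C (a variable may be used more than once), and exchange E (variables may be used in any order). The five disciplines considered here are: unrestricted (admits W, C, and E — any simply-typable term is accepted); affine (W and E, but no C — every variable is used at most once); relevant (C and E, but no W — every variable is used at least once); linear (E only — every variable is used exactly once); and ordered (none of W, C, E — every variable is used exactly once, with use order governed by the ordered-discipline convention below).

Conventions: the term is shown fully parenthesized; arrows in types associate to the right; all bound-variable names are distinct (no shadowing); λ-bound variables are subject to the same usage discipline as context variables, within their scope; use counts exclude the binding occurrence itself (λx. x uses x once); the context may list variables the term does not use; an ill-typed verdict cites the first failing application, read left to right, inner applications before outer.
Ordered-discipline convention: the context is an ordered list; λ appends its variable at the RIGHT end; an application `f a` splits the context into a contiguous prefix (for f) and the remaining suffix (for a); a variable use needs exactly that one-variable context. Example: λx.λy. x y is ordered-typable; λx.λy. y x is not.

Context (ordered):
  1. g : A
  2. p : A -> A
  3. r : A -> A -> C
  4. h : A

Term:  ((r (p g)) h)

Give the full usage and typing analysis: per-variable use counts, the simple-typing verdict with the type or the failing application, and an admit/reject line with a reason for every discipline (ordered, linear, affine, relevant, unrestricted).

counts: g=1, p=1, r=1, h=1
left-to-right use order: r, p, g, h
typing: well-typed — term : C
ordered: ✗ — needs exchange: uses follow r, p, g, h
linear: ✓ — each of g, p, r, h used exactly once
affine: ✓ — at most one use each (g, p, r, h)
relevant: ✓ — none of g, p, r, h goes unused
unrestricted: ✓ — typability at C is all that's needed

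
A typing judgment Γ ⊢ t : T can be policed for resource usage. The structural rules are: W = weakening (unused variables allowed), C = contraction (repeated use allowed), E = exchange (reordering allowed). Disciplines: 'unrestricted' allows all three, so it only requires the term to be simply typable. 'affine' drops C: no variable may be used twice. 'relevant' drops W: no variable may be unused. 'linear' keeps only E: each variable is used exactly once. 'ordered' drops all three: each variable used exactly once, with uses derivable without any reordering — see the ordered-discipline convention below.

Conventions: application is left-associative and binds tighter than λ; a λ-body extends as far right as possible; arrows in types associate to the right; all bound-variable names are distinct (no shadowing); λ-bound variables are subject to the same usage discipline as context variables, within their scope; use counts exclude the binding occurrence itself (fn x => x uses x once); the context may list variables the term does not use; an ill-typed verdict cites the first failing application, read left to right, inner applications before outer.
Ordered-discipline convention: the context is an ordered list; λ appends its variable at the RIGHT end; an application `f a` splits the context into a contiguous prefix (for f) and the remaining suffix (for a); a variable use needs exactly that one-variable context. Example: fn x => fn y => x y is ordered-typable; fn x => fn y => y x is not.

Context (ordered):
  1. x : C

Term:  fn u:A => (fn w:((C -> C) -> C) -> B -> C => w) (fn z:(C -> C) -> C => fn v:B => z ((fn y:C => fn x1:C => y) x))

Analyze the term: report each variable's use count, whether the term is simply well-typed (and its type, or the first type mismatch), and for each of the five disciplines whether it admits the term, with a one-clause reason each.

counts: x: 1; u (λ-bound): 0; w (λ-bound): 1; z (λ-bound): 1; v (λ-bound): 0; y (λ-bound): 1; x1 (λ-bound): 0
use order (left to right): w, z, y, x
typing: well-typed — term : A -> ((C -> C) -> C) -> B -> C
ordered: ✗ — u, v, x1 never used (weakening)
linear: ✗ — u, v, x1 never used (weakening)
affine: ✓ — no duplicate uses among x, u, w, z, v, y, x1
relevant: ✗ — u, v, x1 never used (weakening)
unrestricted: ✓ — well-typed at A -> ((C -> C) -> C) -> B -> C; no restrictions here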